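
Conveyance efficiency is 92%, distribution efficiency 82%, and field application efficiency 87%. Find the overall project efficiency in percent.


Ec = 0.92, Eb = 0.82, Ea = 0.87
E = 0.92 * 0.82 * 0.87 * 100 = 65.6328%

65.6328 %


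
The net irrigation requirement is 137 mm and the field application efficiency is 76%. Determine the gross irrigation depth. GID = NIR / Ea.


Ea = 76% = 0.76
GID = NIR / Ea = 137 / 0.76 = 180.2632 mm

180.2632 mm


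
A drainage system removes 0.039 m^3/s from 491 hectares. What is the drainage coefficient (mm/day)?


DC = Q * 86400 / (A * 10000) * 1000
DC = 0.039 * 86400 / (491 * 10000) * 1000
DC = 3369600.0000 / 4910000

0.6863 mm/day


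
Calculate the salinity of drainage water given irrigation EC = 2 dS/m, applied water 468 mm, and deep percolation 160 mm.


EC_dw = EC_iw * D_iw / D_dw
EC_dw = 2 * 468 / 160
EC_dw = 936 / 160

5.8500 dS/m


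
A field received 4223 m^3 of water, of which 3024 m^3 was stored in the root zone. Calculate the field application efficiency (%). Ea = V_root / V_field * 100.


Ea = V_root / V_field * 100 = 3024 / 4223 * 100 = 71.6079%

71.6079 %


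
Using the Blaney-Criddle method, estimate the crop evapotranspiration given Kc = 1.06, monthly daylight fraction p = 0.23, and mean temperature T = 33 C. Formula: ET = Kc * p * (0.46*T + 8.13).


ET = Kc * p * (0.46*T + 8.13)
ET = 1.06 * 0.23 * (0.46*33 + 8.13)
ET = 1.06 * 0.23 * 23.3100

5.6830 mm/day


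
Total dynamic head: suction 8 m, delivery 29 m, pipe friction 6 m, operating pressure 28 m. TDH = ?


TDH = Hs + Hd + hf + Hp = 8 + 29 + 6 + 28 = 71

71 m


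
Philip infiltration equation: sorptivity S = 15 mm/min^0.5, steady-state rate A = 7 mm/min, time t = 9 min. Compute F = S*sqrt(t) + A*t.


F = S*sqrt(t) + A*t
F = 15*sqrt(9) + 7*9
F = 15*3.000000 + 63

108.0000 mm


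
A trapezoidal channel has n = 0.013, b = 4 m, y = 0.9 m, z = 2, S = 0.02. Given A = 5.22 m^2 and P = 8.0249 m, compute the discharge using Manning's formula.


R = A/P = 5.22/8.0249 = 0.650475
Q = (1/0.013) * 5.22 * 0.650475^(2/3) * 0.02^0.5

42.6314 m^3/s


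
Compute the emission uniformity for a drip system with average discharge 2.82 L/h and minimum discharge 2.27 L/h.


EU = (q_min/q_avg)*100 = (2.27/2.82)*100 = 80.4965%

80.4965 %


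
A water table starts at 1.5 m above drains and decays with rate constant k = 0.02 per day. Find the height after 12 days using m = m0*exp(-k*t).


m = m0 * exp(-k*t)
m = 1.5 * exp(-0.02 * 12)
m = 1.5 * exp(-0.2400)

1.1799 m


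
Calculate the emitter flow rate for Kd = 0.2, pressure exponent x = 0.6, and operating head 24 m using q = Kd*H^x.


q = Kd * H^x = 0.2 * 24^0.6 = 0.2 * 6.731731

1.3463 L/h


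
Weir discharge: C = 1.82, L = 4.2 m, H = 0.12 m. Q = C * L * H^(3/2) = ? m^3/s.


Q = C * L * H^(3/2) = 1.82 * 4.2 * 0.12^1.5 = 1.82 * 4.2 * 0.041569

0.3178 m^3/s


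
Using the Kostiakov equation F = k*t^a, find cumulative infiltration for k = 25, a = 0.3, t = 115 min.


F = k * t^a = 25 * 115^0.3
F = 25 * 4.151541

103.7885 mm


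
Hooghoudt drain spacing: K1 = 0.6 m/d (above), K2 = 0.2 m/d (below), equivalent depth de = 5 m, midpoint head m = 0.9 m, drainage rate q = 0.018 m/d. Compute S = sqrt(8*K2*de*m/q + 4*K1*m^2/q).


S^2 = 8*K2*de*m/q + 4*K1*m^2/q
S^2 = 8*0.2*5*0.9/0.018 + 4*0.6*0.9^2/0.018
S = sqrt(508.0000)

22.5389 m


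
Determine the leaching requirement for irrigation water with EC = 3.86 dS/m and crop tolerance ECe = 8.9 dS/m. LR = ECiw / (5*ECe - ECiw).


LR = ECiw / (5*ECe - ECiw)
LR = 3.86 / (5*8.9 - 3.86)
LR = 3.86 / 40.6400

0.0950


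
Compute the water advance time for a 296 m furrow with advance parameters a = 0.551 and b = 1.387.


t = (L/a)^(1/b)
t = (296/0.551)^(1/1.387)
t = 537.205082^(1/1.387)

92.9775 min


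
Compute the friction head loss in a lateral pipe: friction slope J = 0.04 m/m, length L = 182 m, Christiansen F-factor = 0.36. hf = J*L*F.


hf = J * L * F = 0.04 * 182 * 0.36 = 2.6208 m

2.6208 m


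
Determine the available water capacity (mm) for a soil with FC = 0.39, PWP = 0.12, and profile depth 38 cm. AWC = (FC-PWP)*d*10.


AWC = (FC - PWP) * d * 10
AWC = (0.39 - 0.12) * 38 * 10
AWC = 0.2700 * 38 * 10

102.6000 mm


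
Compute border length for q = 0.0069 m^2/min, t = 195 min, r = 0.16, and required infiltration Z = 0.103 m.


L = q*t/((1+r)*Z)
L = 0.0069*195/((1+0.16)*0.103)
L = 1.3455/0.11948

11.2613 m


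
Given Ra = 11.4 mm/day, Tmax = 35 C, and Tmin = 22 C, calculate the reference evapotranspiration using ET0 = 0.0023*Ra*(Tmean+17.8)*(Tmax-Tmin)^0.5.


Tmean = (Tmax + Tmin)/2 = (35 + 22)/2 = 28.5
ET0 = 0.0023 * 11.4 * (28.5 + 17.8) * sqrt(35 - 22)
ET0 = 0.0023 * 11.4 * 46.3 * 3.605551

4.3771 mm/day


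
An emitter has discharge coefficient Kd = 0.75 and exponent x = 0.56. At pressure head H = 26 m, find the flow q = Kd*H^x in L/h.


q = Kd * H^x = 0.75 * 26^0.56 = 0.75 * 6.199906

4.6499 L/h


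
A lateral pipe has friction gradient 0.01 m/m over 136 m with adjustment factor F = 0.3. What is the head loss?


hf = J * L * F = 0.01 * 136 * 0.3 = 0.4080 m

0.4080 m


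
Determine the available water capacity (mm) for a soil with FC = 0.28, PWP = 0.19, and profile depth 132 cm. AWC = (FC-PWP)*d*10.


AWC = (FC - PWP) * d * 10
AWC = (0.28 - 0.19) * 132 * 10
AWC = 0.0900 * 132 * 10

118.8000 mm


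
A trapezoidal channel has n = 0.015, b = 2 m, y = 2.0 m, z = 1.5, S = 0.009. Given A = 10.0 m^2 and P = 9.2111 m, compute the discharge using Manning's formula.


R = A/P = 10.0/9.2111 = 1.085647
Q = (1/0.015) * 10.0 * 1.085647^(2/3) * 0.009^0.5

66.8071 m^3/s


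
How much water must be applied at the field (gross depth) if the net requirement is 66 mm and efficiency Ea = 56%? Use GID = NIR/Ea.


Ea = 56% = 0.56
GID = NIR / Ea = 66 / 0.56 = 117.8571 mm

117.8571 mm


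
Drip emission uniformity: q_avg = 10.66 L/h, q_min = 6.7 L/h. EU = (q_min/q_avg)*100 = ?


EU = (q_min/q_avg)*100 = (6.7/10.66)*100 = 62.8518%

62.8518 %


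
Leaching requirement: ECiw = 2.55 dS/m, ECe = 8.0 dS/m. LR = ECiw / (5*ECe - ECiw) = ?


LR = ECiw / (5*ECe - ECiw)
LR = 2.55 / (5*8.0 - 2.55)
LR = 2.55 / 37.4500

0.0681


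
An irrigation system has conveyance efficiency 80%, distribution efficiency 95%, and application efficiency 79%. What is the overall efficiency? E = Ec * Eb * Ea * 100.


Ec = 0.8, Eb = 0.95, Ea = 0.79
E = 0.8 * 0.95 * 0.79 * 100 = 60.0400%

60.0400 %


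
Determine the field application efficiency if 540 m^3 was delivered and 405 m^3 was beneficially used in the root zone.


Ea = V_root / V_field * 100 = 405 / 540 * 100 = 75.0000%

75.0000 %


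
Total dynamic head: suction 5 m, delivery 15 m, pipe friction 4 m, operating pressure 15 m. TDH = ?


TDH = Hs + Hd + hf + Hp = 5 + 15 + 4 + 15 = 39

39 m


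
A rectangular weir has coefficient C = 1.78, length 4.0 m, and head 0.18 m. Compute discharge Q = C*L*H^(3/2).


Q = C * L * H^(3/2) = 1.78 * 4.0 * 0.18^1.5 = 1.78 * 4.0 * 0.076368

0.5437 m^3/s


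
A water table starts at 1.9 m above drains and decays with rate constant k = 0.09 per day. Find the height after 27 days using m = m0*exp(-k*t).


m = m0 * exp(-k*t)
m = 1.9 * exp(-0.09 * 27)
m = 1.9 * exp(-2.4300)

0.1673 m


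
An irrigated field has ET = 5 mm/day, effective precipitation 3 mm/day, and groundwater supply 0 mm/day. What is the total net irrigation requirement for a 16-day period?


Daily deficit = ET - Pe - GW = 5 - 3 - 0 = 2 mm/day
NIR = 2 * 16 = 32 mm

32.0000 mm


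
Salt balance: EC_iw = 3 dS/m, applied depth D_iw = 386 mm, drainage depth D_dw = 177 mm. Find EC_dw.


EC_dw = EC_iw * D_iw / D_dw
EC_dw = 3 * 386 / 177
EC_dw = 1158 / 177

6.5424 dS/m


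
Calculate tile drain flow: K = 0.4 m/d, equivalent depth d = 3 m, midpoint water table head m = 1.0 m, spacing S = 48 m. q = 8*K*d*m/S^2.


q = 8*K*d*m/S^2
q = 8*0.4*3*1.0/48^2
q = 9.6000 / 2304

0.0042 m/d


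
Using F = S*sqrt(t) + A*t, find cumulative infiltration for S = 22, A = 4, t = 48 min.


F = S*sqrt(t) + A*t
F = 22*sqrt(48) + 4*48
F = 22*6.928203 + 192

344.4205 mm


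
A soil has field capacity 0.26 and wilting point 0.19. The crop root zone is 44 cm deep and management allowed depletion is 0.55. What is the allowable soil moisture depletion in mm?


SMD = (FC - PWP) * d * MAD * 10
SMD = (0.26 - 0.19) * 44 * 0.55 * 10
SMD = 0.0700 * 44 * 0.55 * 10

16.9400 mm


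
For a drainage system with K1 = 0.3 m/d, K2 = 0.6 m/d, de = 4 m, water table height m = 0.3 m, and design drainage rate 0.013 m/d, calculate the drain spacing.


S^2 = 8*K2*de*m/q + 4*K1*m^2/q
S^2 = 8*0.6*4*0.3/0.013 + 4*0.3*0.3^2/0.013
S = sqrt(451.3846)

21.2458 m


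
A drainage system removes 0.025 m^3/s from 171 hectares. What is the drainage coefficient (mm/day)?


DC = Q * 86400 / (A * 10000) * 1000
DC = 0.025 * 86400 / (171 * 10000) * 1000
DC = 2160000.0000 / 1710000

1.2632 mm/day


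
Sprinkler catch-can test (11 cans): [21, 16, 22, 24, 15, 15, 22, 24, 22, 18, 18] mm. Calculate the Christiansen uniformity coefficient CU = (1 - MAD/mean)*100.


mean = 19.727273 mm
MAD = 3.024793 mm
CU = (1 - 3.024793/19.727273)*100

84.6669 %


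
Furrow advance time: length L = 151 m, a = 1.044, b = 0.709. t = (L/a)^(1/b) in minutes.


t = (L/a)^(1/b)
t = (151/1.044)^(1/0.709)
t = 144.636015^(1/0.709)

1114.1261 min


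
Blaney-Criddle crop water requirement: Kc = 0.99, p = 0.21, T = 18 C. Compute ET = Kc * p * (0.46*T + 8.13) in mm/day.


ET = Kc * p * (0.46*T + 8.13)
ET = 0.99 * 0.21 * (0.46*18 + 8.13)
ET = 0.99 * 0.21 * 16.4100

3.4116 mm/day


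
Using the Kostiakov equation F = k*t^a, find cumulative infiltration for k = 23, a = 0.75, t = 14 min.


F = k * t^a = 23 * 14^0.75
F = 23 * 7.237624

166.4654 mm


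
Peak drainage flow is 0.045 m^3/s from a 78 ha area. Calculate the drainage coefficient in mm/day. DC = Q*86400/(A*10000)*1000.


DC = Q * 86400 / (A * 10000) * 1000
DC = 0.045 * 86400 / (78 * 10000) * 1000
DC = 3888000.0000 / 780000

4.9846 mm/day


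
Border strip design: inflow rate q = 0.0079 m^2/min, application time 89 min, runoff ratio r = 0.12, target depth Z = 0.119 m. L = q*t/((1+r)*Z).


L = q*t/((1+r)*Z)
L = 0.0079*89/((1+0.12)*0.119)
L = 0.7031/0.13328

5.2754 m


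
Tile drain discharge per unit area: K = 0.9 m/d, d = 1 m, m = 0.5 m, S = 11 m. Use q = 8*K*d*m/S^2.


q = 8*K*d*m/S^2
q = 8*0.9*1*0.5/11^2
q = 3.6000 / 121

0.0298 m/d


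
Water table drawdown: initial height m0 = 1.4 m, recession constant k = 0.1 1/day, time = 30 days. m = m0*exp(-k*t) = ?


m = m0 * exp(-k*t)
m = 1.4 * exp(-0.1 * 30)
m = 1.4 * exp(-3.0000)

0.0697 m


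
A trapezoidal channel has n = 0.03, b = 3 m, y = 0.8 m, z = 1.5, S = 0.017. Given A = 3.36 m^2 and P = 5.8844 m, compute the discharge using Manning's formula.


R = A/P = 3.36/5.8844 = 0.571001
Q = (1/0.03) * 3.36 * 0.571001^(2/3) * 0.017^0.5

10.0508 m^3/s


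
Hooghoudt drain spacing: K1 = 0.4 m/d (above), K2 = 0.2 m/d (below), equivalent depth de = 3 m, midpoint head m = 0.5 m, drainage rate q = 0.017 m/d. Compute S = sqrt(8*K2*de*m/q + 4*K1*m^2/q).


S^2 = 8*K2*de*m/q + 4*K1*m^2/q
S^2 = 8*0.2*3*0.5/0.017 + 4*0.4*0.5^2/0.017
S = sqrt(164.7059)

12.8338 m


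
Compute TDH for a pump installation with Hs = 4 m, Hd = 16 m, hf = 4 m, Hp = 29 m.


TDH = Hs + Hd + hf + Hp = 4 + 16 + 4 + 29 = 53

53 m


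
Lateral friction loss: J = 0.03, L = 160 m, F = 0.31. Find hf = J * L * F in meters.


hf = J * L * F = 0.03 * 160 * 0.31 = 1.4880 m

1.4880 m


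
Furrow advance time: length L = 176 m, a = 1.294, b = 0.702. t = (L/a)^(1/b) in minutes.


t = (L/a)^(1/b)
t = (176/1.294)^(1/0.702)
t = 136.012365^(1/0.702)

1094.6757 min


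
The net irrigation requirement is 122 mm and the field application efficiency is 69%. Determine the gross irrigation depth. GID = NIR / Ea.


Ea = 69% = 0.69
GID = NIR / Ea = 122 / 0.69 = 176.8116 mm

176.8116 mm


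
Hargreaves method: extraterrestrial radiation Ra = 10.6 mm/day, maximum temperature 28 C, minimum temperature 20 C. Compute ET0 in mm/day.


Tmean = (Tmax + Tmin)/2 = (28 + 20)/2 = 24.0
ET0 = 0.0023 * 10.6 * (24.0 + 17.8) * sqrt(28 - 20)
ET0 = 0.0023 * 10.6 * 41.8 * 2.828427

2.8824 mm/day


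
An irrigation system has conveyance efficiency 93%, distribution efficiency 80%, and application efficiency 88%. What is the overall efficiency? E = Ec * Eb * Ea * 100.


Ec = 0.93, Eb = 0.8, Ea = 0.88
E = 0.93 * 0.8 * 0.88 * 100 = 65.4720%

65.4720 %


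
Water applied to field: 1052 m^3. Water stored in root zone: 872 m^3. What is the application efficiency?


Ea = V_root / V_field * 100 = 872 / 1052 * 100 = 82.8897%

82.8897 %


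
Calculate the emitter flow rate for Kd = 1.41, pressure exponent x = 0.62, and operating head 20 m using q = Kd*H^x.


q = Kd * H^x = 1.41 * 20^0.62 = 1.41 * 6.406762

9.0335 L/h


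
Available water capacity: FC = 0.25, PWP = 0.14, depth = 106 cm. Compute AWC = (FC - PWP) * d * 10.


AWC = (FC - PWP) * d * 10
AWC = (0.25 - 0.14) * 106 * 10
AWC = 0.1100 * 106 * 10

116.6000 mm


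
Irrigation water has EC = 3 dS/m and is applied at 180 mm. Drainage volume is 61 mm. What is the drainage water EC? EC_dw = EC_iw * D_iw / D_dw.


EC_dw = EC_iw * D_iw / D_dw
EC_dw = 3 * 180 / 61
EC_dw = 540 / 61

8.8525 dS/m


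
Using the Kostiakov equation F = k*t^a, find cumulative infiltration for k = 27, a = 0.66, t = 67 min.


F = k * t^a = 27 * 67^0.66
F = 27 * 16.040185

433.0850 mm


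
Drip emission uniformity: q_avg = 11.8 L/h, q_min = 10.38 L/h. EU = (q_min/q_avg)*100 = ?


EU = (q_min/q_avg)*100 = (10.38/11.8)*100 = 87.9661%

87.9661 %


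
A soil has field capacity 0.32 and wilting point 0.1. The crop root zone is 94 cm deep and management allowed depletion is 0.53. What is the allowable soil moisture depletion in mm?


SMD = (FC - PWP) * d * MAD * 10
SMD = (0.32 - 0.1) * 94 * 0.53 * 10
SMD = 0.2200 * 94 * 0.53 * 10

109.6040 mm


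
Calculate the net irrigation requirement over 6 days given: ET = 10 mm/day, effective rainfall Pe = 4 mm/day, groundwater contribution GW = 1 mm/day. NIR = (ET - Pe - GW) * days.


Daily deficit = ET - Pe - GW = 10 - 4 - 1 = 5 mm/day
NIR = 5 * 6 = 30 mm

30.0000 mm


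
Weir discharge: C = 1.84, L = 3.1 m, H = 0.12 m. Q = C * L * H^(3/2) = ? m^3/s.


Q = C * L * H^(3/2) = 1.84 * 3.1 * 0.12^1.5 = 1.84 * 3.1 * 0.041569

0.2371 m^3/s


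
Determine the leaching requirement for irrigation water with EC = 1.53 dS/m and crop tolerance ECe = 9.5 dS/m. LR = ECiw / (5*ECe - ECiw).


LR = ECiw / (5*ECe - ECiw)
LR = 1.53 / (5*9.5 - 1.53)
LR = 1.53 / 45.9700

0.0333


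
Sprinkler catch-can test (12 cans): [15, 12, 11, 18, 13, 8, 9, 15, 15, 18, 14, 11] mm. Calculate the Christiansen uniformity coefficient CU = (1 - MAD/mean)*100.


mean = 13.250000 mm
MAD = 2.583333 mm
CU = (1 - 2.583333/13.250000)*100

80.5031 %


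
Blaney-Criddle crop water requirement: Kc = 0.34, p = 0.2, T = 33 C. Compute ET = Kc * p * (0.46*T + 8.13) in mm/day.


ET = Kc * p * (0.46*T + 8.13)
ET = 0.34 * 0.2 * (0.46*33 + 8.13)
ET = 0.34 * 0.2 * 23.3100

1.5851 mm/day


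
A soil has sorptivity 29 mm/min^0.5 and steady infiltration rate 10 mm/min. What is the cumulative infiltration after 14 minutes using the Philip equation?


F = S*sqrt(t) + A*t
F = 29*sqrt(14) + 10*14
F = 29*3.741657 + 140

248.5081 mm


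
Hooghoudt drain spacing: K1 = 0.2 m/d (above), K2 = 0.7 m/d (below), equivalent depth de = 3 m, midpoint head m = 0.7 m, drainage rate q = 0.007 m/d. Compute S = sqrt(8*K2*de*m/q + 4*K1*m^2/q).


S^2 = 8*K2*de*m/q + 4*K1*m^2/q
S^2 = 8*0.7*3*0.7/0.007 + 4*0.2*0.7^2/0.007
S = sqrt(1736.0000)

41.6653 m


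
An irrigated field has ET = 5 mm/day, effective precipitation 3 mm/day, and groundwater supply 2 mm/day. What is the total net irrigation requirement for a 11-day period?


Daily deficit = ET - Pe - GW = 5 - 3 - 2 = 0 mm/day
NIR = 0 * 11 = 0 mm

0 mm


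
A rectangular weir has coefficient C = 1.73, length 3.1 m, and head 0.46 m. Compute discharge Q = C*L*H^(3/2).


Q = C * L * H^(3/2) = 1.73 * 3.1 * 0.46^1.5 = 1.73 * 3.1 * 0.311987

1.6732 m^3/s


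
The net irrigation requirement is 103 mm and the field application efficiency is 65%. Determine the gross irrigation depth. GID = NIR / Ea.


Ea = 65% = 0.65
GID = NIR / Ea = 103 / 0.65 = 158.4615 mm

158.4615 mm


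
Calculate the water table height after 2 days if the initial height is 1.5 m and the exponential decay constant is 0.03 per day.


m = m0 * exp(-k*t)
m = 1.5 * exp(-0.03 * 2)
m = 1.5 * exp(-0.0600)

1.4126 m


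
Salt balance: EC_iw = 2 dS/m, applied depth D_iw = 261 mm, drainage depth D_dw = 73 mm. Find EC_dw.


EC_dw = EC_iw * D_iw / D_dw
EC_dw = 2 * 261 / 73
EC_dw = 522 / 73

7.1507 dS/m


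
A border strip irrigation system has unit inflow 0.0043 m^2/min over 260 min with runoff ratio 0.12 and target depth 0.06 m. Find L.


L = q*t/((1+r)*Z)
L = 0.0043*260/((1+0.12)*0.06)
L = 1.118/0.0672

16.6369 m


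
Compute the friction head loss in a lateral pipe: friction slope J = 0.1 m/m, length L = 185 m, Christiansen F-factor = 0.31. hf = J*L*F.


hf = J * L * F = 0.1 * 185 * 0.31 = 5.7350 m

5.7350 m


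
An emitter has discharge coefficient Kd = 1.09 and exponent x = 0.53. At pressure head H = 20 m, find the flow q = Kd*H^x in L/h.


q = Kd * H^x = 1.09 * 20^0.53 = 1.09 * 4.892670

5.3330 L/h


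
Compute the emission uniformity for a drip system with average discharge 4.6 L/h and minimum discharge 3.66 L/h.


EU = (q_min/q_avg)*100 = (3.66/4.6)*100 = 79.5652%

79.5652 %


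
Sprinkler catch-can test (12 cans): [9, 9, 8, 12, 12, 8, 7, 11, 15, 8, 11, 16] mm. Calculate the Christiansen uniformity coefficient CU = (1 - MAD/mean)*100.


mean = 10.500000 mm
MAD = 2.333333 mm
CU = (1 - 2.333333/10.500000)*100

77.7778 %


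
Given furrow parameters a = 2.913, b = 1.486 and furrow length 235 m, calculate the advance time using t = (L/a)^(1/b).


t = (L/a)^(1/b)
t = (235/2.913)^(1/1.486)
t = 80.672846^(1/1.486)

19.1923 min


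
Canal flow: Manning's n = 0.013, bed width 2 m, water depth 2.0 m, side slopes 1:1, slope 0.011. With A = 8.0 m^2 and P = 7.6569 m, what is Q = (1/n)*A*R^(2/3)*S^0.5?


R = A/P = 8.0/7.6569 = 1.044809
Q = (1/0.013) * 8.0 * 1.044809^(2/3) * 0.011^0.5

66.4560 m^3/s


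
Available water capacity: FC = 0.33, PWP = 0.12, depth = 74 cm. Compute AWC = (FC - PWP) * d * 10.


AWC = (FC - PWP) * d * 10
AWC = (0.33 - 0.12) * 74 * 10
AWC = 0.2100 * 74 * 10

155.4000 mm


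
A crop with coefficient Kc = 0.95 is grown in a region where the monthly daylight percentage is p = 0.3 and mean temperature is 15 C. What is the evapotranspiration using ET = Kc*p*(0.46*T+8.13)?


ET = Kc * p * (0.46*T + 8.13)
ET = 0.95 * 0.3 * (0.46*15 + 8.13)
ET = 0.95 * 0.3 * 15.0300

4.2835 mm/day


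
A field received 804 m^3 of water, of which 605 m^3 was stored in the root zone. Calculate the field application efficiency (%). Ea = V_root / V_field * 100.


Ea = V_root / V_field * 100 = 605 / 804 * 100 = 75.2488%

75.2488 %


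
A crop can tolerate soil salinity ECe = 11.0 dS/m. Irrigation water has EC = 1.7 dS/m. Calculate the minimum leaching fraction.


LR = ECiw / (5*ECe - ECiw)
LR = 1.7 / (5*11.0 - 1.7)
LR = 1.7 / 53.3000

0.0319


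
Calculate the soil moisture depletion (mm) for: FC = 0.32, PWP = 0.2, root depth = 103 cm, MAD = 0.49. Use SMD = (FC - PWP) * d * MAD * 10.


SMD = (FC - PWP) * d * MAD * 10
SMD = (0.32 - 0.2) * 103 * 0.49 * 10
SMD = 0.1200 * 103 * 0.49 * 10

60.5640 mm


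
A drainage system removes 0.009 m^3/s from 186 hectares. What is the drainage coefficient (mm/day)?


DC = Q * 86400 / (A * 10000) * 1000
DC = 0.009 * 86400 / (186 * 10000) * 1000
DC = 777600.0000 / 1860000

0.4181 mm/day


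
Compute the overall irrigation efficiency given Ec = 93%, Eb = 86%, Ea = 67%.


Ec = 0.93, Eb = 0.86, Ea = 0.67
E = 0.93 * 0.86 * 0.67 * 100 = 53.5866%

53.5866 %


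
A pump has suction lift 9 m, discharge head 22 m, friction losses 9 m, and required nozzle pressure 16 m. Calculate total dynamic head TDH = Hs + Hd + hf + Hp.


TDH = Hs + Hd + hf + Hp = 9 + 22 + 9 + 16 = 56

56 m


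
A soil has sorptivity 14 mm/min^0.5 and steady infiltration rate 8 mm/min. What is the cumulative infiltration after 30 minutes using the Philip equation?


F = S*sqrt(t) + A*t
F = 14*sqrt(30) + 8*30
F = 14*5.477226 + 240

316.6812 mm


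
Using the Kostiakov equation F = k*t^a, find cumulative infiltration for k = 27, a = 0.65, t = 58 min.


F = k * t^a = 27 * 58^0.65
F = 27 * 14.003229

378.0872 mm


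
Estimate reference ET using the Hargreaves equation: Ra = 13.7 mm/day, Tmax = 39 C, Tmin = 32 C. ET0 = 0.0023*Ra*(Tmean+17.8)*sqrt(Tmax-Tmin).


Tmean = (Tmax + Tmin)/2 = (39 + 32)/2 = 35.5
ET0 = 0.0023 * 13.7 * (35.5 + 17.8) * sqrt(39 - 32)
ET0 = 0.0023 * 13.7 * 53.3 * 2.645751

4.4435 mm/day


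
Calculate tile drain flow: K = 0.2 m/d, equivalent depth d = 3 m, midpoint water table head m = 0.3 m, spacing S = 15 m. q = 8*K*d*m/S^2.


q = 8*K*d*m/S^2
q = 8*0.2*3*0.3/15^2
q = 1.4400 / 225

0.0064 m/d


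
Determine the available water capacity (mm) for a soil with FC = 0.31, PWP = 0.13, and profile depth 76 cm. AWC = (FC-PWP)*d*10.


AWC = (FC - PWP) * d * 10
AWC = (0.31 - 0.13) * 76 * 10
AWC = 0.1800 * 76 * 10

136.8000 mm


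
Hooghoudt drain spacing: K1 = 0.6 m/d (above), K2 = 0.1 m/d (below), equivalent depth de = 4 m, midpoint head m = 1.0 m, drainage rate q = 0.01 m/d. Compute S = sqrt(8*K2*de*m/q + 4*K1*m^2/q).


S^2 = 8*K2*de*m/q + 4*K1*m^2/q
S^2 = 8*0.1*4*1.0/0.01 + 4*0.6*1.0^2/0.01
S = sqrt(560.0000)

23.6643 m


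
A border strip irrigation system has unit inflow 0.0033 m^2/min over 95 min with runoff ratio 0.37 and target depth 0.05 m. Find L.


L = q*t/((1+r)*Z)
L = 0.0033*95/((1+0.37)*0.05)
L = 0.3135/0.0685

4.5766 m


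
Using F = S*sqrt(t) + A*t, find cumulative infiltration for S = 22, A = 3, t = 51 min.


F = S*sqrt(t) + A*t
F = 22*sqrt(51) + 3*51
F = 22*7.141428 + 153

310.1114 mm


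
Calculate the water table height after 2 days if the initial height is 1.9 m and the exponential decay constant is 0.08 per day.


m = m0 * exp(-k*t)
m = 1.9 * exp(-0.08 * 2)
m = 1.9 * exp(-0.1600)

1.6191 m


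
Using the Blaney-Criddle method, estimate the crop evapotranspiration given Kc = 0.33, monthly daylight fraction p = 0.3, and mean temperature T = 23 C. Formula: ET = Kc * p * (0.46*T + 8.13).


ET = Kc * p * (0.46*T + 8.13)
ET = 0.33 * 0.3 * (0.46*23 + 8.13)
ET = 0.33 * 0.3 * 18.7100

1.8523 mm/day


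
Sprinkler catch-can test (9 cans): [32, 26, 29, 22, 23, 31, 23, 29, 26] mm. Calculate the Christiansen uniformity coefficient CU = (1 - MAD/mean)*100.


mean = 26.777778 mm
MAD = 3.086420 mm
CU = (1 - 3.086420/26.777778)*100

88.4740 %


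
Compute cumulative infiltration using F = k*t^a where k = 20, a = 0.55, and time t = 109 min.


F = k * t^a = 20 * 109^0.55
F = 20 * 13.200323

264.0065 mm


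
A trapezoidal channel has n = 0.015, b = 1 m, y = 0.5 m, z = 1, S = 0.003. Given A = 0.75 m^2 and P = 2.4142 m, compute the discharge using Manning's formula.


R = A/P = 0.75/2.4142 = 0.310662
Q = (1/0.015) * 0.75 * 0.310662^(2/3) * 0.003^0.5

1.2562 m^3/s


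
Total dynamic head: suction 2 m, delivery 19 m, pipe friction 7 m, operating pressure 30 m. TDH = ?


TDH = Hs + Hd + hf + Hp = 2 + 19 + 7 + 30 = 58

58 m


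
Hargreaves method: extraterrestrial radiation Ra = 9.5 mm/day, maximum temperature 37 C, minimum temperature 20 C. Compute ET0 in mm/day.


Tmean = (Tmax + Tmin)/2 = (37 + 20)/2 = 28.5
ET0 = 0.0023 * 9.5 * (28.5 + 17.8) * sqrt(37 - 20)
ET0 = 0.0023 * 9.5 * 46.3 * 4.123106

4.1712 mm/day


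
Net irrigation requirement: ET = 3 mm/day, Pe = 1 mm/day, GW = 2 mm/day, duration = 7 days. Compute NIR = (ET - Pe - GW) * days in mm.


Daily deficit = ET - Pe - GW = 3 - 1 - 2 = 0 mm/day
NIR = 0 * 7 = 0 mm

0 mm


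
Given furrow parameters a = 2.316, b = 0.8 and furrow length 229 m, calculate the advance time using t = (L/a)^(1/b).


t = (L/a)^(1/b)
t = (229/2.316)^(1/0.8)
t = 98.877375^(1/0.8)

311.7964 min


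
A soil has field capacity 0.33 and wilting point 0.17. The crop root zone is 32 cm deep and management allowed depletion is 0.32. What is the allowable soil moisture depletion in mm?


SMD = (FC - PWP) * d * MAD * 10
SMD = (0.33 - 0.17) * 32 * 0.32 * 10
SMD = 0.1600 * 32 * 0.32 * 10

16.3840 mm


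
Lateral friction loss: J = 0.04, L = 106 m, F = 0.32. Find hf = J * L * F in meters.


hf = J * L * F = 0.04 * 106 * 0.32 = 1.3568 m

1.3568 m


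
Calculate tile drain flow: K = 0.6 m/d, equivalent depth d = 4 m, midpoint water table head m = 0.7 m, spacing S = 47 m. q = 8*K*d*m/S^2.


q = 8*K*d*m/S^2
q = 8*0.6*4*0.7/47^2
q = 13.4400 / 2209

0.0061 m/d


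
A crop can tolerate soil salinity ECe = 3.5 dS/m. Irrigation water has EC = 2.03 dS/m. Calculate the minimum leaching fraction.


LR = ECiw / (5*ECe - ECiw)
LR = 2.03 / (5*3.5 - 2.03)
LR = 2.03 / 15.4700

0.1312


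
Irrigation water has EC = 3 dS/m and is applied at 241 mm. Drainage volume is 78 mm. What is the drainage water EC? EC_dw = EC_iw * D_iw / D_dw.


EC_dw = EC_iw * D_iw / D_dw
EC_dw = 3 * 241 / 78
EC_dw = 723 / 78

9.2692 dS/m


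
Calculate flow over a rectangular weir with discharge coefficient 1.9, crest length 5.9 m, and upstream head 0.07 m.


Q = C * L * H^(3/2) = 1.9 * 5.9 * 0.07^1.5 = 1.9 * 5.9 * 0.018520

0.2076 m^3/s


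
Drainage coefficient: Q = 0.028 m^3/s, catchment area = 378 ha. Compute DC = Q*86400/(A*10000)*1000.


DC = Q * 86400 / (A * 10000) * 1000
DC = 0.028 * 86400 / (378 * 10000) * 1000
DC = 2419200.0000 / 3780000

0.6400 mm/day


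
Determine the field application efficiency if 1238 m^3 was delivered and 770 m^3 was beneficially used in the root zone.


Ea = V_root / V_field * 100 = 770 / 1238 * 100 = 62.1971%

62.1971 %


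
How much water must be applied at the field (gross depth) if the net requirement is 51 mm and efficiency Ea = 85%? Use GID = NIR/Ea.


Ea = 85% = 0.85
GID = NIR / Ea = 51 / 0.85 = 60.0000 mm

60.0000 mm


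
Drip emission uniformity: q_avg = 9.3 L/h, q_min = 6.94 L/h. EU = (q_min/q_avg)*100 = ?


EU = (q_min/q_avg)*100 = (6.94/9.3)*100 = 74.6237%

74.6237 %


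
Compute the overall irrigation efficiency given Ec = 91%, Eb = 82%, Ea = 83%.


Ec = 0.91, Eb = 0.82, Ea = 0.83
E = 0.91 * 0.82 * 0.83 * 100 = 61.9346%

61.9346 %


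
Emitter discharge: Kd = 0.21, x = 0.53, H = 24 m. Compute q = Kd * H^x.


q = Kd * H^x = 0.21 * 24^0.53 = 0.21 * 5.389047

1.1317 L/h


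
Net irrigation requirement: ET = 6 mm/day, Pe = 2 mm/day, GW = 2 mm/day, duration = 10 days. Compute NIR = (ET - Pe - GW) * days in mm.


Daily deficit = ET - Pe - GW = 6 - 2 - 2 = 2 mm/day
NIR = 2 * 10 = 20 mm

20.0000 mm


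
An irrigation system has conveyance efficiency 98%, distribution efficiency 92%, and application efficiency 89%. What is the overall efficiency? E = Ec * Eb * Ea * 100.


Ec = 0.98, Eb = 0.92, Ea = 0.89
E = 0.98 * 0.92 * 0.89 * 100 = 80.2424%

80.2424 %


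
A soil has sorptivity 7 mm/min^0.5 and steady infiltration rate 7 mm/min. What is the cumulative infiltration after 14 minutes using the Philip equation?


F = S*sqrt(t) + A*t
F = 7*sqrt(14) + 7*14
F = 7*3.741657 + 98

124.1916 mm


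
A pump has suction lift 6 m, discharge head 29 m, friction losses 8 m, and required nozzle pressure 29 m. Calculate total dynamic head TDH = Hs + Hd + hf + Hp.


TDH = Hs + Hd + hf + Hp = 6 + 29 + 8 + 29 = 72

72 m


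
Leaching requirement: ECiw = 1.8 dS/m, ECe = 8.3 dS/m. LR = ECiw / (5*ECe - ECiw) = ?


LR = ECiw / (5*ECe - ECiw)
LR = 1.8 / (5*8.3 - 1.8)
LR = 1.8 / 39.7000

0.0453


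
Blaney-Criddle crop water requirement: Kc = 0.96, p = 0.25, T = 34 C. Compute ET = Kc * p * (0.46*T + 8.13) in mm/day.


ET = Kc * p * (0.46*T + 8.13)
ET = 0.96 * 0.25 * (0.46*34 + 8.13)
ET = 0.96 * 0.25 * 23.7700

5.7048 mm/day


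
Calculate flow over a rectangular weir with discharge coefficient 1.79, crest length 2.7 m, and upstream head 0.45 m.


Q = C * L * H^(3/2) = 1.79 * 2.7 * 0.45^1.5 = 1.79 * 2.7 * 0.301869

1.4589 m^3/s


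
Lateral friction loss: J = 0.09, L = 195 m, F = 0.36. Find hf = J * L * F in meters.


hf = J * L * F = 0.09 * 195 * 0.36 = 6.3180 m

6.3180 m


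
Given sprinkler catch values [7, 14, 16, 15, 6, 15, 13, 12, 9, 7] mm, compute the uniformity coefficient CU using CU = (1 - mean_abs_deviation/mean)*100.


mean = 11.400000 mm
MAD = 3.320000 mm
CU = (1 - 3.320000/11.400000)*100

70.8772 %


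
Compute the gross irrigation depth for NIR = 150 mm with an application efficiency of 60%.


Ea = 60% = 0.6
GID = NIR / Ea = 150 / 0.6 = 250.0000 mm

250.0000 mm


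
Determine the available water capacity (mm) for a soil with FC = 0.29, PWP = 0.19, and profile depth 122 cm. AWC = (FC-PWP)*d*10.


AWC = (FC - PWP) * d * 10
AWC = (0.29 - 0.19) * 122 * 10
AWC = 0.1000 * 122 * 10

122.0000 mm


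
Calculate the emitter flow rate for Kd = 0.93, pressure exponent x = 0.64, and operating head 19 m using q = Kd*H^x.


q = Kd * H^x = 0.93 * 19^0.64 = 0.93 * 6.582673

6.1219 L/h


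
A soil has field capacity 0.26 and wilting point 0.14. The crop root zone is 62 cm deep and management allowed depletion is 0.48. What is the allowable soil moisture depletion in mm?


SMD = (FC - PWP) * d * MAD * 10
SMD = (0.26 - 0.14) * 62 * 0.48 * 10
SMD = 0.1200 * 62 * 0.48 * 10

35.7120 mm


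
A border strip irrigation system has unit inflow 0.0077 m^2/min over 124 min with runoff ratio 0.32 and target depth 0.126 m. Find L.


L = q*t/((1+r)*Z)
L = 0.0077*124/((1+0.32)*0.126)
L = 0.9548/0.16632

5.7407 m


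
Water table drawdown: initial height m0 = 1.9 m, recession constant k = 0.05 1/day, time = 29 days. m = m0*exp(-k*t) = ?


m = m0 * exp(-k*t)
m = 1.9 * exp(-0.05 * 29)
m = 1.9 * exp(-1.4500)

0.4457 m


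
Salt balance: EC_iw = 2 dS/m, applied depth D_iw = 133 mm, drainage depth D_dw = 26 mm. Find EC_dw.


EC_dw = EC_iw * D_iw / D_dw
EC_dw = 2 * 133 / 26
EC_dw = 266 / 26

10.2308 dS/m


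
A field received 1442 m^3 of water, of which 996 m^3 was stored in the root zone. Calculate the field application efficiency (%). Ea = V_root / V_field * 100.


Ea = V_root / V_field * 100 = 996 / 1442 * 100 = 69.0707%

69.0707 %


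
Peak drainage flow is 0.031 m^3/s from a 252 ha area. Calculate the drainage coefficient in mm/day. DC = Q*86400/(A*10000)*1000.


DC = Q * 86400 / (A * 10000) * 1000
DC = 0.031 * 86400 / (252 * 10000) * 1000
DC = 2678400.0000 / 2520000

1.0629 mm/day


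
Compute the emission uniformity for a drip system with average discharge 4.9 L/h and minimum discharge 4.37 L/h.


EU = (q_min/q_avg)*100 = (4.37/4.9)*100 = 89.1837%

89.1837 %


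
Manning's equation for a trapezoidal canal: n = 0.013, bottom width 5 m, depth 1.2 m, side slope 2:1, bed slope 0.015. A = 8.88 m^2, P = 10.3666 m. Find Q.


R = A/P = 8.88/10.3666 = 0.856597
Q = (1/0.013) * 8.88 * 0.856597^(2/3) * 0.015^0.5

75.4570 m^3/s


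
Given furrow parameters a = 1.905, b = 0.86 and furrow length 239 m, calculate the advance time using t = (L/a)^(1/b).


t = (L/a)^(1/b)
t = (239/1.905)^(1/0.86)
t = 125.459318^(1/0.86)

275.4988 min


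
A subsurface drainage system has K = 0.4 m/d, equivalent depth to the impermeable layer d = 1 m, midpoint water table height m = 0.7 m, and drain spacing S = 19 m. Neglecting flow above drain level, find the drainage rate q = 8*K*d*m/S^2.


q = 8*K*d*m/S^2
q = 8*0.4*1*0.7/19^2
q = 2.2400 / 361

0.0062 m/d


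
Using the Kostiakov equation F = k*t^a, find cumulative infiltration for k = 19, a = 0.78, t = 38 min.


F = k * t^a = 19 * 38^0.78
F = 19 * 17.069909

324.3283 mm


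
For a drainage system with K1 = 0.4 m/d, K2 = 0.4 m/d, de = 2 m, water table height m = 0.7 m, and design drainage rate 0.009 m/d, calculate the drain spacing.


S^2 = 8*K2*de*m/q + 4*K1*m^2/q
S^2 = 8*0.4*2*0.7/0.009 + 4*0.4*0.7^2/0.009
S = sqrt(584.8889)

24.1845 m


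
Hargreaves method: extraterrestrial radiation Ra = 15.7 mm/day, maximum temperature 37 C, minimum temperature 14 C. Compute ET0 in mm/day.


Tmean = (Tmax + Tmin)/2 = (37 + 14)/2 = 25.5
ET0 = 0.0023 * 15.7 * (25.5 + 17.8) * sqrt(37 - 14)
ET0 = 0.0023 * 15.7 * 43.3 * 4.795832

7.4986 mm/day


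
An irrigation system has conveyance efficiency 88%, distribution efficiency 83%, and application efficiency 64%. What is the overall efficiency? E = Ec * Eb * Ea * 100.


Ec = 0.88, Eb = 0.83, Ea = 0.64
E = 0.88 * 0.83 * 0.64 * 100 = 46.7456%

46.7456 %


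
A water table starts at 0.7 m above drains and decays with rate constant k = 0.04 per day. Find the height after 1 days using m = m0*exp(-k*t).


m = m0 * exp(-k*t)
m = 0.7 * exp(-0.04 * 1)
m = 0.7 * exp(-0.0400)

0.6726 m


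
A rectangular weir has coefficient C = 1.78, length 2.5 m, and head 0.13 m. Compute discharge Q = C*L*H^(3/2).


Q = C * L * H^(3/2) = 1.78 * 2.5 * 0.13^1.5 = 1.78 * 2.5 * 0.046872

0.2086 m^3/s


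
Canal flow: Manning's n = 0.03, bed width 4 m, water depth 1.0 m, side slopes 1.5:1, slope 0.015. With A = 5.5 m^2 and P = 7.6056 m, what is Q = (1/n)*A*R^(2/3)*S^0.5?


R = A/P = 5.5/7.6056 = 0.723151
Q = (1/0.03) * 5.5 * 0.723151^(2/3) * 0.015^0.5

18.0900 m^3/s


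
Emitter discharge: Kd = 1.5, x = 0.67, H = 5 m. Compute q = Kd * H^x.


q = Kd * H^x = 1.5 * 5^0.67 = 1.5 * 2.939747

4.4096 L/h


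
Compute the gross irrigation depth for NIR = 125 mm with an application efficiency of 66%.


Ea = 66% = 0.66
GID = NIR / Ea = 125 / 0.66 = 189.3939 mm

189.3939 mm


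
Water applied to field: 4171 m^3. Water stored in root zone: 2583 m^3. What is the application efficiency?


Ea = V_root / V_field * 100 = 2583 / 4171 * 100 = 61.9276%

61.9276 %


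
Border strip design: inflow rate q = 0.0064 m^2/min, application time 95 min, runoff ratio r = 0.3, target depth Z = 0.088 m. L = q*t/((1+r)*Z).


L = q*t/((1+r)*Z)
L = 0.0064*95/((1+0.3)*0.088)
L = 0.608/0.1144

5.3147 m


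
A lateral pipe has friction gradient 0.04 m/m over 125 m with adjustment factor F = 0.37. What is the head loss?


hf = J * L * F = 0.04 * 125 * 0.37 = 1.8500 m

1.8500 m


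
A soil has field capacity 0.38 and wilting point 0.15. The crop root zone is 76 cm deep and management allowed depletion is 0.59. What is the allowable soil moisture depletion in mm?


SMD = (FC - PWP) * d * MAD * 10
SMD = (0.38 - 0.15) * 76 * 0.59 * 10
SMD = 0.2300 * 76 * 0.59 * 10

103.1320 mm


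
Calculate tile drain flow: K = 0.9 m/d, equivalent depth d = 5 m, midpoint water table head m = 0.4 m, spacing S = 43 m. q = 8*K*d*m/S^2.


q = 8*K*d*m/S^2
q = 8*0.9*5*0.4/43^2
q = 14.4000 / 1849

0.0078 m/d


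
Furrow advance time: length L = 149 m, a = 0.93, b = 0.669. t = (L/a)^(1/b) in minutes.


t = (L/a)^(1/b)
t = (149/0.93)^(1/0.669)
t = 160.215054^(1/0.669)

1974.7888 min


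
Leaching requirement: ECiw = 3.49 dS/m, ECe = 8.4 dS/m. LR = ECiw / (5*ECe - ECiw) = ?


LR = ECiw / (5*ECe - ECiw)
LR = 3.49 / (5*8.4 - 3.49)
LR = 3.49 / 38.5100

0.0906


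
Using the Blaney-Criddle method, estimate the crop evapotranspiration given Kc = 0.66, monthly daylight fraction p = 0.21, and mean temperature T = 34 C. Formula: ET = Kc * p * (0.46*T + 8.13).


ET = Kc * p * (0.46*T + 8.13)
ET = 0.66 * 0.21 * (0.46*34 + 8.13)
ET = 0.66 * 0.21 * 23.7700

3.2945 mm/day


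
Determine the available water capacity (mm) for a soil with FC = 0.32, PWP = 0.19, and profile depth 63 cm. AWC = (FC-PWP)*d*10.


AWC = (FC - PWP) * d * 10
AWC = (0.32 - 0.19) * 63 * 10
AWC = 0.1300 * 63 * 10

81.9000 mm


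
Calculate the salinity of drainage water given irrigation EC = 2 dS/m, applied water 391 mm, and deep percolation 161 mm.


EC_dw = EC_iw * D_iw / D_dw
EC_dw = 2 * 391 / 161
EC_dw = 782 / 161

4.8571 dS/m


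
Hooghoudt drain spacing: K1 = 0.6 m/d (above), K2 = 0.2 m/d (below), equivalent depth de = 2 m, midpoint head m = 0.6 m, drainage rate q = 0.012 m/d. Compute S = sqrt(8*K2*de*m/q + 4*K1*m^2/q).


S^2 = 8*K2*de*m/q + 4*K1*m^2/q
S^2 = 8*0.2*2*0.6/0.012 + 4*0.6*0.6^2/0.012
S = sqrt(232.0000)

15.2315 m


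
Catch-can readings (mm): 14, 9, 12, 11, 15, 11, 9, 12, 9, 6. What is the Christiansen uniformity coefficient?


mean = 10.800000 mm
MAD = 2.040000 mm
CU = (1 - 2.040000/10.800000)*100

81.1111 %


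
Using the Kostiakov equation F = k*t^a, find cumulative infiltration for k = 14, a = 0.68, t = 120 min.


F = k * t^a = 14 * 120^0.68
F = 14 * 25.932432

363.0540 mm


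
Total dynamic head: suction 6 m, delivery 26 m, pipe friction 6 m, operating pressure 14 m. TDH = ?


TDH = Hs + Hd + hf + Hp = 6 + 26 + 6 + 14 = 52

52 m


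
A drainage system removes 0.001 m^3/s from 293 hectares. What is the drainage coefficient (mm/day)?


DC = Q * 86400 / (A * 10000) * 1000
DC = 0.001 * 86400 / (293 * 10000) * 1000
DC = 86400.0000 / 2930000

0.0295 mm/day


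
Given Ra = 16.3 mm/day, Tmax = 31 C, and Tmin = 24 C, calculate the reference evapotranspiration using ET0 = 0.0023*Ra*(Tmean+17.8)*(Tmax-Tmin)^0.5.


Tmean = (Tmax + Tmin)/2 = (31 + 24)/2 = 27.5
ET0 = 0.0023 * 16.3 * (27.5 + 17.8) * sqrt(31 - 24)
ET0 = 0.0023 * 16.3 * 45.3 * 2.645751

4.4933 mm/day


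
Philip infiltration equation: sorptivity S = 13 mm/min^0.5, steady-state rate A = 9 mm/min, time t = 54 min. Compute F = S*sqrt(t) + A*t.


F = S*sqrt(t) + A*t
F = 13*sqrt(54) + 9*54
F = 13*7.348469 + 486

581.5301 mm


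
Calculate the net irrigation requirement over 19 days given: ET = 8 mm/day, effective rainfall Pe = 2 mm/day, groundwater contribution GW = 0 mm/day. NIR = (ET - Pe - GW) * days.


Daily deficit = ET - Pe - GW = 8 - 2 - 0 = 6 mm/day
NIR = 6 * 19 = 114 mm

114.0000 mm


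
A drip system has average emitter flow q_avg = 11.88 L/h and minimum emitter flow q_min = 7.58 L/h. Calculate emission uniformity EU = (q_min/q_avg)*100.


EU = (q_min/q_avg)*100 = (7.58/11.88)*100 = 63.8047%

63.8047 %


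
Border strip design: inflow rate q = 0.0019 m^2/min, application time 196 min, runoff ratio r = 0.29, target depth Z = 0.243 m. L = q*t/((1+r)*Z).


L = q*t/((1+r)*Z)
L = 0.0019*196/((1+0.29)*0.243)
L = 0.3724/0.31347

1.1880 m


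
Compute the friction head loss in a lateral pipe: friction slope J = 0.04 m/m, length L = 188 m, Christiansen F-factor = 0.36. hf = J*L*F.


hf = J * L * F = 0.04 * 188 * 0.36 = 2.7072 m

2.7072 m


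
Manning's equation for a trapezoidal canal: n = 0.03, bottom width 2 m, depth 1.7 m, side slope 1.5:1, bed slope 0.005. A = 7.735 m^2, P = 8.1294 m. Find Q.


R = A/P = 7.735/8.1294 = 0.951485
Q = (1/0.03) * 7.735 * 0.951485^(2/3) * 0.005^0.5

17.6370 m^3/s


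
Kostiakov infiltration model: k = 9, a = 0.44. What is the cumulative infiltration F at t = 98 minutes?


F = k * t^a = 9 * 98^0.44
F = 9 * 7.518643

67.6678 mm


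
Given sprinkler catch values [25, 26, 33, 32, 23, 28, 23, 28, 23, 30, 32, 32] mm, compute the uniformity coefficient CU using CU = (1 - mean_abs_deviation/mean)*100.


mean = 27.916667 mm
MAD = 3.263889 mm
CU = (1 - 3.263889/27.916667)*100

88.3085 %


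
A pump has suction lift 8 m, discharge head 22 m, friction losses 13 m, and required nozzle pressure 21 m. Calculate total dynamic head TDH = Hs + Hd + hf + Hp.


TDH = Hs + Hd + hf + Hp = 8 + 22 + 13 + 21 = 64

64 m


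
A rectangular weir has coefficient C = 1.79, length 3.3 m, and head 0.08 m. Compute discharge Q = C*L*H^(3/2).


Q = C * L * H^(3/2) = 1.79 * 3.3 * 0.08^1.5 = 1.79 * 3.3 * 0.022627

0.1337 m^3/s
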